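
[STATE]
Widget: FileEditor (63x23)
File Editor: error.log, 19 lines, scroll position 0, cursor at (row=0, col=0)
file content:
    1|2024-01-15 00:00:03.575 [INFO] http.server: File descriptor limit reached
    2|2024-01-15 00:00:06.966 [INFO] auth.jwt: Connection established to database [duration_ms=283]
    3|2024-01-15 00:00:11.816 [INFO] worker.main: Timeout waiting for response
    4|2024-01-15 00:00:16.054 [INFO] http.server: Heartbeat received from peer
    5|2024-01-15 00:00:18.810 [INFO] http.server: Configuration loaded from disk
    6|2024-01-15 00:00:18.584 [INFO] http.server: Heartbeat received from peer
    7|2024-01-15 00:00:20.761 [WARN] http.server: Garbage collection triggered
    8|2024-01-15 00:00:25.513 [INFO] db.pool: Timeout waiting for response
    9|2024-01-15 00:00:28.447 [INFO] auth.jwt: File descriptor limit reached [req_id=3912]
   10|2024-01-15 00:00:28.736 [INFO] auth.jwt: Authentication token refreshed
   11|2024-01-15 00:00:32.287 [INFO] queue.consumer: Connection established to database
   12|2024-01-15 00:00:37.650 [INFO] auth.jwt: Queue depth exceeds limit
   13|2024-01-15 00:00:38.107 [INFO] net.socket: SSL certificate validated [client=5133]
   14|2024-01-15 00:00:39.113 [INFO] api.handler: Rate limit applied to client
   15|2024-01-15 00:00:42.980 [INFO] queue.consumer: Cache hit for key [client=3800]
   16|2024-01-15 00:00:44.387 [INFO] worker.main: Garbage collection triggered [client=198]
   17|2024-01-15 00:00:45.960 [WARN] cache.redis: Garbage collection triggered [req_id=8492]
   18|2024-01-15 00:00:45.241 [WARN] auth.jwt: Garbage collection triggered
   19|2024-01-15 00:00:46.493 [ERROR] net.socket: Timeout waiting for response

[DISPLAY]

█024-01-15 00:00:03.575 [INFO] http.server: File descriptor li▲
2024-01-15 00:00:06.966 [INFO] auth.jwt: Connection establishe█
2024-01-15 00:00:11.816 [INFO] worker.main: Timeout waiting fo░
2024-01-15 00:00:16.054 [INFO] http.server: Heartbeat received░
2024-01-15 00:00:18.810 [INFO] http.server: Configuration load░
2024-01-15 00:00:18.584 [INFO] http.server: Heartbeat received░
2024-01-15 00:00:20.761 [WARN] http.server: Garbage collection░
2024-01-15 00:00:25.513 [INFO] db.pool: Timeout waiting for re░
2024-01-15 00:00:28.447 [INFO] auth.jwt: File descriptor limit░
2024-01-15 00:00:28.736 [INFO] auth.jwt: Authentication token ░
2024-01-15 00:00:32.287 [INFO] queue.consumer: Connection esta░
2024-01-15 00:00:37.650 [INFO] auth.jwt: Queue depth exceeds l░
2024-01-15 00:00:38.107 [INFO] net.socket: SSL certificate val░
2024-01-15 00:00:39.113 [INFO] api.handler: Rate limit applied░
2024-01-15 00:00:42.980 [INFO] queue.consumer: Cache hit for k░
2024-01-15 00:00:44.387 [INFO] worker.main: Garbage collection░
2024-01-15 00:00:45.960 [WARN] cache.redis: Garbage collection░
2024-01-15 00:00:45.241 [WARN] auth.jwt: Garbage collection tr░
2024-01-15 00:00:46.493 [ERROR] net.socket: Timeout waiting fo░
                                                              ░
                                                              ░
                                                              ░
                                                              ▼


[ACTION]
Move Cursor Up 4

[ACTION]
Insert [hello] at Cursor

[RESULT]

hello█024-01-15 00:00:03.575 [INFO] http.server: File descript▲
2024-01-15 00:00:06.966 [INFO] auth.jwt: Connection establishe█
2024-01-15 00:00:11.816 [INFO] worker.main: Timeout waiting fo░
2024-01-15 00:00:16.054 [INFO] http.server: Heartbeat received░
2024-01-15 00:00:18.810 [INFO] http.server: Configuration load░
2024-01-15 00:00:18.584 [INFO] http.server: Heartbeat received░
2024-01-15 00:00:20.761 [WARN] http.server: Garbage collection░
2024-01-15 00:00:25.513 [INFO] db.pool: Timeout waiting for re░
2024-01-15 00:00:28.447 [INFO] auth.jwt: File descriptor limit░
2024-01-15 00:00:28.736 [INFO] auth.jwt: Authentication token ░
2024-01-15 00:00:32.287 [INFO] queue.consumer: Connection esta░
2024-01-15 00:00:37.650 [INFO] auth.jwt: Queue depth exceeds l░
2024-01-15 00:00:38.107 [INFO] net.socket: SSL certificate val░
2024-01-15 00:00:39.113 [INFO] api.handler: Rate limit applied░
2024-01-15 00:00:42.980 [INFO] queue.consumer: Cache hit for k░
2024-01-15 00:00:44.387 [INFO] worker.main: Garbage collection░
2024-01-15 00:00:45.960 [WARN] cache.redis: Garbage collection░
2024-01-15 00:00:45.241 [WARN] auth.jwt: Garbage collection tr░
2024-01-15 00:00:46.493 [ERROR] net.socket: Timeout waiting fo░
                                                              ░
                                                              ░
                                                              ░
                                                              ▼


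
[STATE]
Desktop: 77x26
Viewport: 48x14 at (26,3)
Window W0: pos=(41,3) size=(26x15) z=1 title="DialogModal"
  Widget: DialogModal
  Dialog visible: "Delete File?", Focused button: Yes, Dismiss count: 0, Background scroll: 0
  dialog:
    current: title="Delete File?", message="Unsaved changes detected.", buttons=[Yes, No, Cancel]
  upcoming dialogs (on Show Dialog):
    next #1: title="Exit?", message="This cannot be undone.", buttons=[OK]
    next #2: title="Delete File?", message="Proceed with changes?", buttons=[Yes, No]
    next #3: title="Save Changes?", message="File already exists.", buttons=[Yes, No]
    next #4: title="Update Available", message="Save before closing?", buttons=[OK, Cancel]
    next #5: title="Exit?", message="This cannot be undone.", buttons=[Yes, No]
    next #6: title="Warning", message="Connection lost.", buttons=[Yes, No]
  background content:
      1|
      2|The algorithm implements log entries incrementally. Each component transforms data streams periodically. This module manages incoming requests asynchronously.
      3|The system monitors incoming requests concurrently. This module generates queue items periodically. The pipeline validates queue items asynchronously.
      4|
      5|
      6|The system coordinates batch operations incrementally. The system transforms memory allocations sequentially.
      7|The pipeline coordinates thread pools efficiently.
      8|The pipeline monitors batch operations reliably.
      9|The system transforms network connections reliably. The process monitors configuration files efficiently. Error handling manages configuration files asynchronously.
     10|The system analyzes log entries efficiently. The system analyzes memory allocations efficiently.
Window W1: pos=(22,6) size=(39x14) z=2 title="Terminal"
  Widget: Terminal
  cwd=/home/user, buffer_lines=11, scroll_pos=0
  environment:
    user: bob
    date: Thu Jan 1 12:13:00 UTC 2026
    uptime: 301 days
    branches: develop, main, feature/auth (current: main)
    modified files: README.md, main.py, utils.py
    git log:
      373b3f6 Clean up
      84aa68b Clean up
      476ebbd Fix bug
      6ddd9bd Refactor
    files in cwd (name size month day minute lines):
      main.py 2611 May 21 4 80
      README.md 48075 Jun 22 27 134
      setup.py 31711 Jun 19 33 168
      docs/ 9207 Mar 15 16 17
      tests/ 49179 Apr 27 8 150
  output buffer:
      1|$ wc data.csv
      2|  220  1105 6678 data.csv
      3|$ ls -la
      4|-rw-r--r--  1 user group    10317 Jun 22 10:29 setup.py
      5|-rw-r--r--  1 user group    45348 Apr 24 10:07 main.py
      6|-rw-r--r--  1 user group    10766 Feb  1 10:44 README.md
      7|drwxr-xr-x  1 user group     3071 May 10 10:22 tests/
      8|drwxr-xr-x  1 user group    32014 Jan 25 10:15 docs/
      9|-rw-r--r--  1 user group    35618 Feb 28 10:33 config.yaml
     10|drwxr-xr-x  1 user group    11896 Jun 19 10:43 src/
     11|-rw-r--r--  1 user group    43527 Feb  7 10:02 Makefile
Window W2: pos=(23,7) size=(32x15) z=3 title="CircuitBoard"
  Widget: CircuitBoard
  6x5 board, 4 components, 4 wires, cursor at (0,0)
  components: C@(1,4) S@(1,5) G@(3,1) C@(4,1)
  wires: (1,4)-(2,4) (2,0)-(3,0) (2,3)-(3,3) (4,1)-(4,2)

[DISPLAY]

               ┏━━━━━━━━━━━━━━━━━━━━━━━━┓       
               ┃ DialogModal            ┃       
               ┠────────────────────────┨       
━━━━━━━━━━━━━━━━━━━━━━━━━━━━━━━━━━┓     ┃       
━━━━━━━━━━━━━━━━━━━━━━━━━━━━┓     ┃ments┃       
ircuitBoard                 ┃─────┨ inco┃       
────────────────────────────┨     ┃──┐  ┃       
 0 1 2 3 4 5                ┃     ┃  │  ┃       
 [.]                        ┃     ┃de│ b┃       
                            ┃7 Jun┃el│es┃       
                  C   S     ┃8 Apr┃──┘ba┃       
                  │         ┃6 Feb┃ms ne┃       
  ·           ·   ·         ┃1 May┃ log ┃       
  │           │             ┃4 Jan┃     ┃       


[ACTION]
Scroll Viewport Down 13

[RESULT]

                            ┃7 Jun┃el│es┃       
                  C   S     ┃8 Apr┃──┘ba┃       
                  │         ┃6 Feb┃ms ne┃       
  ·           ·   ·         ┃1 May┃ log ┃       
  │           │             ┃4 Jan┃     ┃       
  ·   G       ·             ┃8 Feb┃━━━━━┛       
                            ┃6 Jun┃             
      C ─ ·                 ┃━━━━━┛             
rsor: (0,0)                 ┃                   
━━━━━━━━━━━━━━━━━━━━━━━━━━━━┛                   
                                                
                                                
                                                
                                                


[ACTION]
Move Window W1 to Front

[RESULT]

-r--r--  1 user group    10317 Jun┃el│es┃       
-r--r--  1 user group    45348 Apr┃──┘ba┃       
-r--r--  1 user group    10766 Feb┃ms ne┃       
xr-xr-x  1 user group     3071 May┃ log ┃       
xr-xr-x  1 user group    32014 Jan┃     ┃       
-r--r--  1 user group    35618 Feb┃━━━━━┛       
xr-xr-x  1 user group    11896 Jun┃             
━━━━━━━━━━━━━━━━━━━━━━━━━━━━━━━━━━┛             
rsor: (0,0)                 ┃                   
━━━━━━━━━━━━━━━━━━━━━━━━━━━━┛                   
                                                
                                                
                                                
                                                


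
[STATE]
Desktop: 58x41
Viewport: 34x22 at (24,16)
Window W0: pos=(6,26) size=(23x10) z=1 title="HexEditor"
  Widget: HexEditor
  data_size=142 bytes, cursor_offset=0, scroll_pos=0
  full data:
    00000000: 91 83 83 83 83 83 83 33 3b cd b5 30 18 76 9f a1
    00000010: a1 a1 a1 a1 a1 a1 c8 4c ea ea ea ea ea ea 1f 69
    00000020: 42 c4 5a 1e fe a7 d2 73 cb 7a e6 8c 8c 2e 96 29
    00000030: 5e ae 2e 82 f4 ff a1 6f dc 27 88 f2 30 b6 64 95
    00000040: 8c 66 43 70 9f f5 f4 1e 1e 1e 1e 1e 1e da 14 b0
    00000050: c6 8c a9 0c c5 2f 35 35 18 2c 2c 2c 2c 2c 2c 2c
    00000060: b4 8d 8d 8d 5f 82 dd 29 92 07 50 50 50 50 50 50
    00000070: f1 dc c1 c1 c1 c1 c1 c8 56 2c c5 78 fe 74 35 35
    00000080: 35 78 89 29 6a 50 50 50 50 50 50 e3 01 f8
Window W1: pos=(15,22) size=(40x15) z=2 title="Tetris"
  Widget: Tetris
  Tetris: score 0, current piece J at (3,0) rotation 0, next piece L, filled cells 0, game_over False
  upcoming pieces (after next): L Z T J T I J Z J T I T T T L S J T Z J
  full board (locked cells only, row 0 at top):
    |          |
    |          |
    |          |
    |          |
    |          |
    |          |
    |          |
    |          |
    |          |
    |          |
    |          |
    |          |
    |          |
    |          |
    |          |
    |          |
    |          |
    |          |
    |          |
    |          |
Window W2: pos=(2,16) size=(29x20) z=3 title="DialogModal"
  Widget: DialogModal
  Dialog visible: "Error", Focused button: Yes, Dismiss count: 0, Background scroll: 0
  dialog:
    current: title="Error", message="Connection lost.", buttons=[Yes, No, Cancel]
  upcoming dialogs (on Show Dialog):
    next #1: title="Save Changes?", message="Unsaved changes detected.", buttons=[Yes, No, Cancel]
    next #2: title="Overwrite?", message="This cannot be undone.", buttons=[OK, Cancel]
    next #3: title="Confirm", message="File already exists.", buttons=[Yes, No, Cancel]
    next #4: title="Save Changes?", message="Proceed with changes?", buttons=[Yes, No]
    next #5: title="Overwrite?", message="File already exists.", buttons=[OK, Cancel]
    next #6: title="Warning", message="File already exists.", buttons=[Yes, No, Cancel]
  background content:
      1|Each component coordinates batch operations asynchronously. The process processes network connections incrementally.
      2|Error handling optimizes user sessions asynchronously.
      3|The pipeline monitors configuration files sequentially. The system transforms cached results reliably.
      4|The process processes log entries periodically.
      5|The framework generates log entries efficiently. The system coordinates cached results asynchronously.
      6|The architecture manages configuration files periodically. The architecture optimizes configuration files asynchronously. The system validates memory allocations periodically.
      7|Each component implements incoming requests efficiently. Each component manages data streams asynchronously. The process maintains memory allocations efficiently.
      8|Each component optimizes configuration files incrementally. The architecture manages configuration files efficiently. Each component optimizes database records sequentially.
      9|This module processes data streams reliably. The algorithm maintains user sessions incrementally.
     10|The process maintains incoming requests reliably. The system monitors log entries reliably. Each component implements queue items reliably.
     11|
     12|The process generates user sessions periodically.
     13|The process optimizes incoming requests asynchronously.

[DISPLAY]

━━━━━━┓                           
      ┃                           
──────┨                           
nates ┃                           
zes us┃                           
 confi┃                           
 log e┃━━━━━━━━━━━━━━━━━━━━━━━┓   
es log┃                       ┃   
───┐co┃───────────────────────┨   
   │ i┃:                      ┃   
.  │co┃                       ┃   
l  │a ┃                       ┃   
───┘om┃                       ┃   
      ┃                       ┃   
 user ┃                       ┃   
 incom┃e:                     ┃   
      ┃                       ┃   
      ┃                       ┃   
      ┃                       ┃   
━━━━━━┛                       ┃   
━━━━━━━━━━━━━━━━━━━━━━━━━━━━━━┛   
                                  


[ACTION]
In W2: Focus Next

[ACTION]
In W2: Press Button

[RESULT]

━━━━━━┓                           
      ┃                           
──────┨                           
nates ┃                           
zes us┃                           
 confi┃                           
 log e┃━━━━━━━━━━━━━━━━━━━━━━━┓   
es log┃                       ┃   
ges co┃───────────────────────┨   
ents i┃:                      ┃   
zes co┃                       ┃   
 data ┃                       ┃   
 incom┃                       ┃   
      ┃                       ┃   
 user ┃                       ┃   
 incom┃e:                     ┃   
      ┃                       ┃   
      ┃                       ┃   
      ┃                       ┃   
━━━━━━┛                       ┃   
━━━━━━━━━━━━━━━━━━━━━━━━━━━━━━┛   
                                  


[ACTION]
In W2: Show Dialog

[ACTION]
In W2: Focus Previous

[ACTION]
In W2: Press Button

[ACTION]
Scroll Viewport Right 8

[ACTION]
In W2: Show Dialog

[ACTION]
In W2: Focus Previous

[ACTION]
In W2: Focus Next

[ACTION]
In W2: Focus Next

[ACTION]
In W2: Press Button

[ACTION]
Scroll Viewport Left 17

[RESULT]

━━━━━━━━━━━━━━━━━━━━━━━┓          
logModal               ┃          
───────────────────────┨          
 component coordinates ┃          
r handling optimizes us┃          
pipeline monitors confi┃          
process processes log e┃━━━━━━━━━━
framework generates log┃          
architecture manages co┃──────────
 component implements i┃:         
 component optimizes co┃          
 module processes data ┃          
process maintains incom┃          
                       ┃          
process generates user ┃          
process optimizes incom┃e:        
                       ┃          
                       ┃          
                       ┃          
━━━━━━━━━━━━━━━━━━━━━━━┛          
        ┗━━━━━━━━━━━━━━━━━━━━━━━━━
                                  


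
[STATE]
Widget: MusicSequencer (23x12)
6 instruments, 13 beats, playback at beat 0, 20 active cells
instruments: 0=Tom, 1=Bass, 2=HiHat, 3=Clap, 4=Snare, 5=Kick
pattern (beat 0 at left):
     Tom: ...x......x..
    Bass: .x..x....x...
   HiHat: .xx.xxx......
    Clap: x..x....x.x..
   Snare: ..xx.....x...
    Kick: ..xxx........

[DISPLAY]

      ▼123456789012    
   Tom···█······█··    
  Bass·█··█····█···    
 HiHat·██·███······    
  Clap█··█····█·█··    
 Snare··██·····█···    
  Kick··███········    
                       
                       
                       
                       
                       


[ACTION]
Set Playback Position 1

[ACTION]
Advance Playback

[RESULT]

      01▼3456789012    
   Tom···█······█··    
  Bass·█··█····█···    
 HiHat·██·███······    
  Clap█··█····█·█··    
 Snare··██·····█···    
  Kick··███········    
                       
                       
                       
                       
                       


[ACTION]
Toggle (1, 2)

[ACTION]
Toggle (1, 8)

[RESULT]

      01▼3456789012    
   Tom···█······█··    
  Bass·██·█···██···    
 HiHat·██·███······    
  Clap█··█····█·█··    
 Snare··██·····█···    
  Kick··███········    
                       
                       
                       
                       
                       


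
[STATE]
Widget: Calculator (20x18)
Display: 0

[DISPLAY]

                   0
┌───┬───┬───┬───┐   
│ 7 │ 8 │ 9 │ ÷ │   
├───┼───┼───┼───┤   
│ 4 │ 5 │ 6 │ × │   
├───┼───┼───┼───┤   
│ 1 │ 2 │ 3 │ - │   
├───┼───┼───┼───┤   
│ 0 │ . │ = │ + │   
├───┼───┼───┼───┤   
│ C │ MC│ MR│ M+│   
└───┴───┴───┴───┘   
                    
                    
                    
                    
                    
                    


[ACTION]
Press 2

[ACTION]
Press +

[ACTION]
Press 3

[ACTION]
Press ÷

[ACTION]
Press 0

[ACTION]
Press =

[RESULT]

               Error
┌───┬───┬───┬───┐   
│ 7 │ 8 │ 9 │ ÷ │   
├───┼───┼───┼───┤   
│ 4 │ 5 │ 6 │ × │   
├───┼───┼───┼───┤   
│ 1 │ 2 │ 3 │ - │   
├───┼───┼───┼───┤   
│ 0 │ . │ = │ + │   
├───┼───┼───┼───┤   
│ C │ MC│ MR│ M+│   
└───┴───┴───┴───┘   
                    
                    
                    
                    
                    
                    


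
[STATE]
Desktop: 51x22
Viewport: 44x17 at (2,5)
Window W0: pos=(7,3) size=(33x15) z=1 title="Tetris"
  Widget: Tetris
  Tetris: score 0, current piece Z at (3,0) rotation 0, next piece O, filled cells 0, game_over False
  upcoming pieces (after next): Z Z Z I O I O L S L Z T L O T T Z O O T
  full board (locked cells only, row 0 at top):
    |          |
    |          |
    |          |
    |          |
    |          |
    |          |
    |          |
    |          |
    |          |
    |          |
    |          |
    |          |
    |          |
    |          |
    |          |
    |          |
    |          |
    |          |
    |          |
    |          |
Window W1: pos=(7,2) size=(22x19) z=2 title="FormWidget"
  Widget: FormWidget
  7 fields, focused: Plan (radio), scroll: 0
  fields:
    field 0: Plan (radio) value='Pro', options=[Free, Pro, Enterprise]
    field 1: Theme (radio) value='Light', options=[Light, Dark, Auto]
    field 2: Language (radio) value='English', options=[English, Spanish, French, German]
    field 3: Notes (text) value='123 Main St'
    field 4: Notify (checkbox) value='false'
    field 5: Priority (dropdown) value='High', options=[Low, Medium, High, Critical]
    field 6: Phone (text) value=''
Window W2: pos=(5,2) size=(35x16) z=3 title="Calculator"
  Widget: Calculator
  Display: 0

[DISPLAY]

   ┃                                0┃      
   ┃┌───┬───┬───┬───┐                ┃      
   ┃│ 7 │ 8 │ 9 │ ÷ │                ┃      
   ┃├───┼───┼───┼───┤                ┃      
   ┃│ 4 │ 5 │ 6 │ × │                ┃      
   ┃├───┼───┼───┼───┤                ┃      
   ┃│ 1 │ 2 │ 3 │ - │                ┃      
   ┃├───┼───┼───┼───┤                ┃      
   ┃│ 0 │ . │ = │ + │                ┃      
   ┃├───┼───┼───┼───┤                ┃      
   ┃│ C │ MC│ MR│ M+│                ┃      
   ┃└───┴───┴───┴───┘                ┃      
   ┗━━━━━━━━━━━━━━━━━━━━━━━━━━━━━━━━━┛      
     ┃                    ┃                 
     ┃                    ┃                 
     ┗━━━━━━━━━━━━━━━━━━━━┛                 
                                            


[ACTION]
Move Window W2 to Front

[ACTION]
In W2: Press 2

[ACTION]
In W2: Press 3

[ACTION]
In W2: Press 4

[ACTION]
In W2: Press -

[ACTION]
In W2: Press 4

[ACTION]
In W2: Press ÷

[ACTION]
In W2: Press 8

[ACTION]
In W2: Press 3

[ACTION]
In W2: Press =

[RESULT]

   ┃                      2.771084337┃      
   ┃┌───┬───┬───┬───┐                ┃      
   ┃│ 7 │ 8 │ 9 │ ÷ │                ┃      
   ┃├───┼───┼───┼───┤                ┃      
   ┃│ 4 │ 5 │ 6 │ × │                ┃      
   ┃├───┼───┼───┼───┤                ┃      
   ┃│ 1 │ 2 │ 3 │ - │                ┃      
   ┃├───┼───┼───┼───┤                ┃      
   ┃│ 0 │ . │ = │ + │                ┃      
   ┃├───┼───┼───┼───┤                ┃      
   ┃│ C │ MC│ MR│ M+│                ┃      
   ┃└───┴───┴───┴───┘                ┃      
   ┗━━━━━━━━━━━━━━━━━━━━━━━━━━━━━━━━━┛      
     ┃                    ┃                 
     ┃                    ┃                 
     ┗━━━━━━━━━━━━━━━━━━━━┛                 
                                            


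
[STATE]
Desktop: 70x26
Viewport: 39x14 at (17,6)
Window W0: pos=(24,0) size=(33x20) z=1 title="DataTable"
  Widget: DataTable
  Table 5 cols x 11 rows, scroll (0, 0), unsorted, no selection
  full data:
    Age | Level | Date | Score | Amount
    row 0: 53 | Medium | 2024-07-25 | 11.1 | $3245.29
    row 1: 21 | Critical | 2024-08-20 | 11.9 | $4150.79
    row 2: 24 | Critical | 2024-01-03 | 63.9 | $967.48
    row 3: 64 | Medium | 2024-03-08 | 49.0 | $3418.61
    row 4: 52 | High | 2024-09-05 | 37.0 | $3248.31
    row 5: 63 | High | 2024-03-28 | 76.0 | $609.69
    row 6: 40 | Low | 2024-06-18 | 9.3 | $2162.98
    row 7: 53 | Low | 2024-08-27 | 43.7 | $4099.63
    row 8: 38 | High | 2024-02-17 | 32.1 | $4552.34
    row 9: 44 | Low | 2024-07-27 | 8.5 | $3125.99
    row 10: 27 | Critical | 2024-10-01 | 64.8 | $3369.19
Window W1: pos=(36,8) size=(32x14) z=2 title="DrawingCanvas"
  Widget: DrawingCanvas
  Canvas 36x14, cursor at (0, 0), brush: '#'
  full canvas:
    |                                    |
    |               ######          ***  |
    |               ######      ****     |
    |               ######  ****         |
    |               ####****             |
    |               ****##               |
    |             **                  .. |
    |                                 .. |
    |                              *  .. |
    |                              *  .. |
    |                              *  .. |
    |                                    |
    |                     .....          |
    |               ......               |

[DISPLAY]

       ┃21 │Critical│2024-08-20│11.9 │$
       ┃24 │Critical│2024-01-03│63.9 │$
       ┃64 │Medium ┏━━━━━━━━━━━━━━━━━━━
       ┃52 │High   ┃ DrawingCanvas     
       ┃63 │High   ┠───────────────────
       ┃40 │Low    ┃+                  
       ┃53 │Low    ┃               ####
       ┃38 │High   ┃               ####
       ┃44 │Low    ┃               ####
       ┃27 │Critica┃               ####
       ┃           ┃               ****
       ┃           ┃             **    
       ┃           ┃                   
       ┗━━━━━━━━━━━┃                   


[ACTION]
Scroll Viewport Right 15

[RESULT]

itical│2024-08-20│11.9 │$┃             
itical│2024-01-03│63.9 │$┃             
dium ┏━━━━━━━━━━━━━━━━━━━━━━━━━━━━━━┓  
gh   ┃ DrawingCanvas                ┃  
gh   ┠──────────────────────────────┨  
w    ┃+                             ┃  
w    ┃               ######         ┃  
gh   ┃               ######      ***┃  
w    ┃               ######  ****   ┃  
itica┃               ####****       ┃  
     ┃               ****##         ┃  
     ┃             **               ┃  
     ┃                              ┃  
━━━━━┃                              ┃  


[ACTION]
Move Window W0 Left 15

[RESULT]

20│11.9 │$┃                            
03│63.9 │$┃                            
08│49┏━━━━━━━━━━━━━━━━━━━━━━━━━━━━━━┓  
05│37┃ DrawingCanvas                ┃  
28│76┠──────────────────────────────┨  
18│9.┃+                             ┃  
27│43┃               ######         ┃  
17│32┃               ######      ***┃  
27│8.┃               ######  ****   ┃  
01│64┃               ####****       ┃  
     ┃               ****##         ┃  
     ┃             **               ┃  
     ┃                              ┃  
━━━━━┃                              ┃  


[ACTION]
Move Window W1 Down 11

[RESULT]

20│11.9 │$┃                            
03│63.9 │$┃                            
08│49.0 │$┃                            
05│37.0 │$┃                            
28│76.0 │$┃                            
18│9.3  │$┃                            
27│43┏━━━━━━━━━━━━━━━━━━━━━━━━━━━━━━┓  
17│32┃ DrawingCanvas                ┃  
27│8.┠──────────────────────────────┨  
01│64┃+                             ┃  
     ┃               ######         ┃  
     ┃               ######      ***┃  
     ┃               ######  ****   ┃  
━━━━━┃               ####****       ┃  


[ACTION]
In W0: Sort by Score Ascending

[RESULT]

18│9.3  │$┃                            
25│11.1 │$┃                            
20│11.9 │$┃                            
17│32.1 │$┃                            
05│37.0 │$┃                            
27│43.7 │$┃                            
08│49┏━━━━━━━━━━━━━━━━━━━━━━━━━━━━━━┓  
03│63┃ DrawingCanvas                ┃  
01│64┠──────────────────────────────┨  
28│76┃+                             ┃  
     ┃               ######         ┃  
     ┃               ######      ***┃  
     ┃               ######  ****   ┃  
━━━━━┃               ####****       ┃  


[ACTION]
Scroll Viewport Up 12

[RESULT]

━━━━━━━━━━┓                            
          ┃                            
──────────┨                            
  │Scor▲│A┃                            
──┼─────┼─┃                            
27│8.5  │$┃                            
18│9.3  │$┃                            
25│11.1 │$┃                            
20│11.9 │$┃                            
17│32.1 │$┃                            
05│37.0 │$┃                            
27│43.7 │$┃                            
08│49┏━━━━━━━━━━━━━━━━━━━━━━━━━━━━━━┓  
03│63┃ DrawingCanvas                ┃  


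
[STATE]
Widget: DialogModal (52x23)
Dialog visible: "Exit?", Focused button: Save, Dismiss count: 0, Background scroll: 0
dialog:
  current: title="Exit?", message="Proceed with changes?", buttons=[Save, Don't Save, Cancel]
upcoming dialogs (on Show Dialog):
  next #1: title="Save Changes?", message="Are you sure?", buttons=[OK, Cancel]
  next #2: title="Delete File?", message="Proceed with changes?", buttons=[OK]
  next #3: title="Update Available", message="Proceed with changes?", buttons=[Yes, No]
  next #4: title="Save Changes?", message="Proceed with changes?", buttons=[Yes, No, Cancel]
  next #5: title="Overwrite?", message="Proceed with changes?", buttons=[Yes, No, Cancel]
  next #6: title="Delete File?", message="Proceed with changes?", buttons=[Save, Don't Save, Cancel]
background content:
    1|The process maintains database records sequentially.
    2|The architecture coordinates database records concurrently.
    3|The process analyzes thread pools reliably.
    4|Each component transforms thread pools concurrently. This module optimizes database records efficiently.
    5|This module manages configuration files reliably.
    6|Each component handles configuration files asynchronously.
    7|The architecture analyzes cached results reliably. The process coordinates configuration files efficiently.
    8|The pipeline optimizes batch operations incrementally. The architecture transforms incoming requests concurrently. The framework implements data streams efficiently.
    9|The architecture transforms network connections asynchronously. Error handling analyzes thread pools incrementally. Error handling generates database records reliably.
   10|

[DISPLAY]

The process maintains database records sequentially.
The architecture coordinates database records concur
The process analyzes thread pools reliably.         
Each component transforms thread pools concurrently.
This module manages configuration files reliably.   
Each component handles configuration files asynchron
The architecture analyzes cached results reliably. T
The pipeline optimizes batch operations incrementall
The architecture transforms network connections asyn
          ┌──────────────────────────────┐          
          │            Exit?             │          
          │    Proceed with changes?     │          
          │ [Save]  Don't Save   Cancel  │          
          └──────────────────────────────┘          
                                                    
                                                    
                                                    
                                                    
                                                    
                                                    
                                                    
                                                    
                                                    


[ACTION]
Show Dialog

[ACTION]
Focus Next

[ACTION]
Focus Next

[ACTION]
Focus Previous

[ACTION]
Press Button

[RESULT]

The process maintains database records sequentially.
The architecture coordinates database records concur
The process analyzes thread pools reliably.         
Each component transforms thread pools concurrently.
This module manages configuration files reliably.   
Each component handles configuration files asynchron
The architecture analyzes cached results reliably. T
The pipeline optimizes batch operations incrementall
The architecture transforms network connections asyn
                                                    
                                                    
                                                    
                                                    
                                                    
                                                    
                                                    
                                                    
                                                    
                                                    
                                                    
                                                    
                                                    
                                                    


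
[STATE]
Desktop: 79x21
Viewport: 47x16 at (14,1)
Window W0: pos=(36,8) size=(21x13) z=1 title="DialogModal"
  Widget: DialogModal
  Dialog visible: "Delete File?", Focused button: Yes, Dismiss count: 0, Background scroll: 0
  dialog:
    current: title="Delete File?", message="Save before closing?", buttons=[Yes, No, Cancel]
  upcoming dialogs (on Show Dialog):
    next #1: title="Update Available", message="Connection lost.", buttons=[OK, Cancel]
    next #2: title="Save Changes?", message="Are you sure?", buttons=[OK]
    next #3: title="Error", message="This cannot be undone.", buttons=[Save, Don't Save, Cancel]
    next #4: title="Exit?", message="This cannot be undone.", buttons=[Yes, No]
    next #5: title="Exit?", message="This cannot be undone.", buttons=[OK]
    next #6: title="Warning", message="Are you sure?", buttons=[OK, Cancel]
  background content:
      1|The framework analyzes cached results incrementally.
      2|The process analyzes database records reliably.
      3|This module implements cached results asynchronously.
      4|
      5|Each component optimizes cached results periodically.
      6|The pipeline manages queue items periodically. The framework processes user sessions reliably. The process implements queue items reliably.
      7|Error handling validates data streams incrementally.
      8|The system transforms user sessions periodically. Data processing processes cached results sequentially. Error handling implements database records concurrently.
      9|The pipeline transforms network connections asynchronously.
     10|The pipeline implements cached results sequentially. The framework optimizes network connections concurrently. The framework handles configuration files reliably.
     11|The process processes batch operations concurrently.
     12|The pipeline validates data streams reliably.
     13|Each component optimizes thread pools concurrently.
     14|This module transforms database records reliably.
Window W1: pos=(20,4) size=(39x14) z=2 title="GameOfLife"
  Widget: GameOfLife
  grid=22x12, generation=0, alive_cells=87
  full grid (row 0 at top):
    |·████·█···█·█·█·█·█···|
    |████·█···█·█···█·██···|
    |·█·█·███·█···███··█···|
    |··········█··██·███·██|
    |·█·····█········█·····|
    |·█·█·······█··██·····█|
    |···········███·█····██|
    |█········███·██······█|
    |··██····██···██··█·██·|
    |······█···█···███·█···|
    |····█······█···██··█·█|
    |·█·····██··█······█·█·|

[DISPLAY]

                                               
                                               
                                               
      ┏━━━━━━━━━━━━━━━━━━━━━━━━━━━━━━━━━━━━━┓  
      ┃ GameOfLife                          ┃  
      ┠─────────────────────────────────────┨  
      ┃Gen: 0                               ┃  
      ┃████·█···█·█···█·██···               ┃  
      ┃·█·█·███·█···███··█···               ┃  
      ┃··········█··██·███·██               ┃  
      ┃·█·····█········█·····               ┃  
      ┃·█·█·······█··██·····█               ┃  
      ┃···········███·█····██               ┃  
      ┃█········███·██······█               ┃  
      ┃··██····██···██··█·██·               ┃  
      ┃······█···█···███·█···               ┃  


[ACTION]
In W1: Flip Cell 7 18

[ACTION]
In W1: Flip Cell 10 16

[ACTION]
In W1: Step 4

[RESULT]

                                               
                                               
                                               
      ┏━━━━━━━━━━━━━━━━━━━━━━━━━━━━━━━━━━━━━┓  
      ┃ GameOfLife                          ┃  
      ┠─────────────────────────────────────┨  
      ┃Gen: 4                               ┃  
      ┃·█·····█·····█··█··██·               ┃  
      ┃█·····█···█·██······█·               ┃  
      ┃█··█··█···█··██·····█·               ┃  
      ┃·██···█···██···█····█·               ┃  
      ┃··█········██··█····█·               ┃  
      ┃···········█·█··█████·               ┃  
      ┃······················               ┃  
      ┃·······██·····███·█·█·               ┃  
      ┃·······██·····█···█·█·               ┃  


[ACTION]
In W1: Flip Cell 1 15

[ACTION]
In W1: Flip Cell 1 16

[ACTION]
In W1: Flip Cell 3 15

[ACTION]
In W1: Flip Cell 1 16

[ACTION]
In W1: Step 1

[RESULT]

                                               
                                               
                                               
      ┏━━━━━━━━━━━━━━━━━━━━━━━━━━━━━━━━━━━━━┓  
      ┃ GameOfLife                          ┃  
      ┠─────────────────────────────────────┨  
      ┃Gen: 5                               ┃  
      ┃······██·····██····██·               ┃  
      ┃██····██···██···█···██               ┃  
      ┃█·█··███·██··█·█···███               ┃  
      ┃·███······█··█·██··███               ┃  
      ┃·██···········██·██·██               ┃  
      ┃···········█····█████·               ┃  
      ┃··············█·····█·               ┃  
      ┃·······██·····██·█····               ┃  
      ┃·············█··██····               ┃  
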